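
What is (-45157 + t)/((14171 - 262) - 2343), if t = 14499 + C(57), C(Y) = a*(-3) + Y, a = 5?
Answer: -15308/5783 ≈ -2.6471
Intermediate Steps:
C(Y) = -15 + Y (C(Y) = 5*(-3) + Y = -15 + Y)
t = 14541 (t = 14499 + (-15 + 57) = 14499 + 42 = 14541)
(-45157 + t)/((14171 - 262) - 2343) = (-45157 + 14541)/((14171 - 262) - 2343) = -30616/(13909 - 2343) = -30616/11566 = -30616*1/11566 = -15308/5783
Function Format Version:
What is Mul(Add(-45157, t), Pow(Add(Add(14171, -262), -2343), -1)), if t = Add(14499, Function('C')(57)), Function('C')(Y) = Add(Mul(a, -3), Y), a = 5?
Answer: Rational(-15308, 5783) ≈ -2.6471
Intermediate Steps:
Function('C')(Y) = Add(-15, Y) (Function('C')(Y) = Add(Mul(5, -3), Y) = Add(-15, Y))
t = 14541 (t = Add(14499, Add(-15, 57)) = Add(14499, 42) = 14541)
Mul(Add(-45157, t), Pow(Add(Add(14171, -262), -2343), -1)) = Mul(Add(-45157, 14541), Pow(Add(Add(14171, -262), -2343), -1)) = Mul(-30616, Pow(Add(13909, -2343), -1)) = Mul(-30616, Pow(11566, -1)) = Mul(-30616, Rational(1, 11566)) = Rational(-15308, 5783)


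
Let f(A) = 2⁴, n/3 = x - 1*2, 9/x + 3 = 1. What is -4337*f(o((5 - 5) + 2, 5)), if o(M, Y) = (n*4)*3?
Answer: -69392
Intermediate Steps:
x = -9/2 (x = 9/(-3 + 1) = 9/(-2) = 9*(-½) = -9/2 ≈ -4.5000)
n = -39/2 (n = 3*(-9/2 - 1*2) = 3*(-9/2 - 2) = 3*(-13/2) = -39/2 ≈ -19.500)
o(M, Y) = -234 (o(M, Y) = -39/2*4*3 = -78*3 = -234)
f(A) = 16
-4337*f(o((5 - 5) + 2, 5)) = -4337*16 = -69392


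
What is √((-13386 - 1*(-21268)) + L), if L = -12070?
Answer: 2*I*√1047 ≈ 64.715*I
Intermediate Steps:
√((-13386 - 1*(-21268)) + L) = √((-13386 - 1*(-21268)) - 12070) = √((-13386 + 21268) - 12070) = √(7882 - 12070) = √(-4188) = 2*I*√1047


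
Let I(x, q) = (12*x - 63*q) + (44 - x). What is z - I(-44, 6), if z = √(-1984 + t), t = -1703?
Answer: 818 + I*√3687 ≈ 818.0 + 60.721*I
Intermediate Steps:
I(x, q) = 44 - 63*q + 11*x (I(x, q) = (-63*q + 12*x) + (44 - x) = 44 - 63*q + 11*x)
z = I*√3687 (z = √(-1984 - 1703) = √(-3687) = I*√3687 ≈ 60.721*I)
z - I(-44, 6) = I*√3687 - (44 - 63*6 + 11*(-44)) = I*√3687 - (44 - 378 - 484) = I*√3687 - 1*(-818) = I*√3687 + 818 = 818 + I*√3687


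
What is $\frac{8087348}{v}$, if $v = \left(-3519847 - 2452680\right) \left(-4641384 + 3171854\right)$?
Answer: $\frac{4043674}{4388403801155} \approx 9.2145 \cdot 10^{-7}$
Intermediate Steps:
$v = 8776807602310$ ($v = \left(-5972527\right) \left(-1469530\right) = 8776807602310$)
$\frac{8087348}{v} = \frac{8087348}{8776807602310} = 8087348 \cdot \frac{1}{8776807602310} = \frac{4043674}{4388403801155}$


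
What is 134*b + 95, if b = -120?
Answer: -15985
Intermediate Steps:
134*b + 95 = 134*(-120) + 95 = -16080 + 95 = -15985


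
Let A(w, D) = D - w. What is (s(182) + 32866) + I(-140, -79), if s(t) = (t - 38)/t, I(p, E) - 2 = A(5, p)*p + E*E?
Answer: 5406291/91 ≈ 59410.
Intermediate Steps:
I(p, E) = 2 + E**2 + p*(-5 + p) (I(p, E) = 2 + ((p - 1*5)*p + E*E) = 2 + ((p - 5)*p + E**2) = 2 + ((-5 + p)*p + E**2) = 2 + (p*(-5 + p) + E**2) = 2 + (E**2 + p*(-5 + p)) = 2 + E**2 + p*(-5 + p))
s(t) = (-38 + t)/t
(s(182) + 32866) + I(-140, -79) = ((-38 + 182)/182 + 32866) + (2 + (-79)**2 - 140*(-5 - 140)) = ((1/182)*144 + 32866) + (2 + 6241 - 140*(-145)) = (72/91 + 32866) + (2 + 6241 + 20300) = 2990878/91 + 26543 = 5406291/91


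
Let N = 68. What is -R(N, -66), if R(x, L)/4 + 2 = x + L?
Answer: 0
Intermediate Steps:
R(x, L) = -8 + 4*L + 4*x (R(x, L) = -8 + 4*(x + L) = -8 + 4*(L + x) = -8 + (4*L + 4*x) = -8 + 4*L + 4*x)
-R(N, -66) = -(-8 + 4*(-66) + 4*68) = -(-8 - 264 + 272) = -1*0 = 0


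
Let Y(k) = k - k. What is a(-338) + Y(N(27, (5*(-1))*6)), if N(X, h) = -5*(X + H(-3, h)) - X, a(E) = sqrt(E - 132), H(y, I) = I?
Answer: I*sqrt(470) ≈ 21.679*I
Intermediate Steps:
a(E) = sqrt(-132 + E)
N(X, h) = -6*X - 5*h (N(X, h) = -5*(X + h) - X = (-5*X - 5*h) - X = -6*X - 5*h)
Y(k) = 0
a(-338) + Y(N(27, (5*(-1))*6)) = sqrt(-132 - 338) + 0 = sqrt(-470) + 0 = I*sqrt(470) + 0 = I*sqrt(470)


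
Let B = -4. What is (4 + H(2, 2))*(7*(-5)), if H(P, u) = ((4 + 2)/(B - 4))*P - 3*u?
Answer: 245/2 ≈ 122.50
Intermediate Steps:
H(P, u) = -3*u - 3*P/4 (H(P, u) = ((4 + 2)/(-4 - 4))*P - 3*u = (6/(-8))*P - 3*u = (6*(-⅛))*P - 3*u = -3*P/4 - 3*u = -3*u - 3*P/4)
(4 + H(2, 2))*(7*(-5)) = (4 + (-3*2 - ¾*2))*(7*(-5)) = (4 + (-6 - 3/2))*(-35) = (4 - 15/2)*(-35) = -7/2*(-35) = 245/2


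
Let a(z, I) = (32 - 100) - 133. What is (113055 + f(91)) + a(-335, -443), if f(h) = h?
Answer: 112945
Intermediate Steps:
a(z, I) = -201 (a(z, I) = -68 - 133 = -201)
(113055 + f(91)) + a(-335, -443) = (113055 + 91) - 201 = 113146 - 201 = 112945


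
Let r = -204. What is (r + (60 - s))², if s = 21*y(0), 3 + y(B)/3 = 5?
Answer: 72900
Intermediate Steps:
y(B) = 6 (y(B) = -9 + 3*5 = -9 + 15 = 6)
s = 126 (s = 21*6 = 126)
(r + (60 - s))² = (-204 + (60 - 1*126))² = (-204 + (60 - 126))² = (-204 - 66)² = (-270)² = 72900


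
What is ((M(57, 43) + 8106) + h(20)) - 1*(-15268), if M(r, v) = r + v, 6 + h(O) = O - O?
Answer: 23468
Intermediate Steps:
h(O) = -6 (h(O) = -6 + (O - O) = -6 + 0 = -6)
((M(57, 43) + 8106) + h(20)) - 1*(-15268) = (((57 + 43) + 8106) - 6) - 1*(-15268) = ((100 + 8106) - 6) + 15268 = (8206 - 6) + 15268 = 8200 + 15268 = 23468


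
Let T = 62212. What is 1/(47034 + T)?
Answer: 1/109246 ≈ 9.1536e-6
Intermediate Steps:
1/(47034 + T) = 1/(47034 + 62212) = 1/109246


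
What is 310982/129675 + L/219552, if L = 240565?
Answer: 4736761259/1355733600 ≈ 3.4939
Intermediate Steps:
310982/129675 + L/219552 = 310982/129675 + 240565/219552 = 310982*(1/129675) + 240565*(1/219552) = 44426/18525 + 240565/219552 = 4736761259/1355733600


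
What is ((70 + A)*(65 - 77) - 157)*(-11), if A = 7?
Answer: 11891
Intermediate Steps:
((70 + A)*(65 - 77) - 157)*(-11) = ((70 + 7)*(65 - 77) - 157)*(-11) = (77*(-12) - 157)*(-11) = (-924 - 157)*(-11) = -1081*(-11) = 11891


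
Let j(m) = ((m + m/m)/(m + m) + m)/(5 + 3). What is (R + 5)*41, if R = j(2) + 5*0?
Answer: 7011/32 ≈ 219.09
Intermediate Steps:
j(m) = m/8 + (1 + m)/(16*m) (j(m) = ((m + 1)/((2*m)) + m)/8 = ((1 + m)*(1/(2*m)) + m)*(⅛) = ((1 + m)/(2*m) + m)*(⅛) = (m + (1 + m)/(2*m))*(⅛) = m/8 + (1 + m)/(16*m))
R = 11/32 (R = (1/16)*(1 + 2*(1 + 2*2))/2 + 5*0 = (1/16)*(½)*(1 + 2*(1 + 4)) + 0 = (1/16)*(½)*(1 + 2*5) + 0 = (1/16)*(½)*(1 + 10) + 0 = (1/16)*(½)*11 + 0 = 11/32 + 0 = 11/32 ≈ 0.34375)
(R + 5)*41 = (11/32 + 5)*41 = (171/32)*41 = 7011/32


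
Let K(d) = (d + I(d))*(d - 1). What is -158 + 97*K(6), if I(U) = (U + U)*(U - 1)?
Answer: 31852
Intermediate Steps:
I(U) = 2*U*(-1 + U) (I(U) = (2*U)*(-1 + U) = 2*U*(-1 + U))
K(d) = (-1 + d)*(d + 2*d*(-1 + d)) (K(d) = (d + 2*d*(-1 + d))*(d - 1) = (d + 2*d*(-1 + d))*(-1 + d) = (-1 + d)*(d + 2*d*(-1 + d)))
-158 + 97*K(6) = -158 + 97*(6*(1 - 1*6 + 2*6*(-1 + 6))) = -158 + 97*(6*(1 - 6 + 2*6*5)) = -158 + 97*(6*(1 - 6 + 60)) = -158 + 97*(6*55) = -158 + 97*330 = -158 + 32010 = 31852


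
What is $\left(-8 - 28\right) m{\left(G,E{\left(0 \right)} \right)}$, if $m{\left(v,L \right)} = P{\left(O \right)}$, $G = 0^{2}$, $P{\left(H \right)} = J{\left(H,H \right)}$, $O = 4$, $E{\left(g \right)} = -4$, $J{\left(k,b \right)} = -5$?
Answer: $180$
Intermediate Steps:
$P{\left(H \right)} = -5$
$G = 0$
$m{\left(v,L \right)} = -5$
$\left(-8 - 28\right) m{\left(G,E{\left(0 \right)} \right)} = \left(-8 - 28\right) \left(-5\right) = \left(-36\right) \left(-5\right) = 180$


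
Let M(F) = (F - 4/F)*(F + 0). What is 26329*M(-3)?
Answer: 131645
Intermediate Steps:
M(F) = F*(F - 4/F) (M(F) = (F - 4/F)*F = F*(F - 4/F))
26329*M(-3) = 26329*(-4 + (-3)²) = 26329*(-4 + 9) = 26329*5 = 131645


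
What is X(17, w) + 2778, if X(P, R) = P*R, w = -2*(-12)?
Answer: 3186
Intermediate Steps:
w = 24
X(17, w) + 2778 = 17*24 + 2778 = 408 + 2778 = 3186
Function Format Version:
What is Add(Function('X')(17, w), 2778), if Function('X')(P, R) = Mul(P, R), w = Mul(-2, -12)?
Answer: 3186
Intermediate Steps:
w = 24
Add(Function('X')(17, w), 2778) = Add(Mul(17, 24), 2778) = Add(408, 2778) = 3186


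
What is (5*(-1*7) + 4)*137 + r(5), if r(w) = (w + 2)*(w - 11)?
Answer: -4289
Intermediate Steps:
r(w) = (-11 + w)*(2 + w) (r(w) = (2 + w)*(-11 + w) = (-11 + w)*(2 + w))
(5*(-1*7) + 4)*137 + r(5) = (5*(-1*7) + 4)*137 + (-22 + 5² - 9*5) = (5*(-7) + 4)*137 + (-22 + 25 - 45) = (-35 + 4)*137 - 42 = -31*137 - 42 = -4247 - 42 = -4289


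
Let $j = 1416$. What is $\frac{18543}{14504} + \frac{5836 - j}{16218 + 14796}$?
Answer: $\frac{45657163}{32130504} \approx 1.421$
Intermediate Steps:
$\frac{18543}{14504} + \frac{5836 - j}{16218 + 14796} = \frac{18543}{14504} + \frac{5836 - 1416}{16218 + 14796} = 18543 \cdot \frac{1}{14504} + \frac{5836 - 1416}{31014} = \frac{2649}{2072} + 4420 \cdot \frac{1}{31014} = \frac{2649}{2072} + \frac{2210}{15507} = \frac{45657163}{32130504}$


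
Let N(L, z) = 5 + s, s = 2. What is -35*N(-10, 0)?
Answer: -245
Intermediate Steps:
N(L, z) = 7 (N(L, z) = 5 + 2 = 7)
-35*N(-10, 0) = -35*7 = -245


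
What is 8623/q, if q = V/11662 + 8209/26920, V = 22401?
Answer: 1353556793960/349384139 ≈ 3874.1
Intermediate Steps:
q = 349384139/156970520 (q = 22401/11662 + 8209/26920 = 349384139/156970520 ≈ 2.2258)
8623/q = 8623/(349384139/156970520) = 8623*(156970520/349384139) = 1353556793960/349384139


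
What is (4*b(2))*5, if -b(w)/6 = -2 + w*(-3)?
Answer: 960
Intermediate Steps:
b(w) = 12 + 18*w (b(w) = -6*(-2 + w*(-3)) = -6*(-2 - 3*w) = 12 + 18*w)
(4*b(2))*5 = (4*(12 + 18*2))*5 = (4*(12 + 36))*5 = (4*48)*5 = 192*5 = 960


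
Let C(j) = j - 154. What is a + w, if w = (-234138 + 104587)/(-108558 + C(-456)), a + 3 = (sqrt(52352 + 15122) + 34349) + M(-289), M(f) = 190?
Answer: 3770355599/109168 + sqrt(67474) ≈ 34797.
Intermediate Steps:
C(j) = -154 + j
a = 34536 + sqrt(67474) (a = -3 + ((sqrt(52352 + 15122) + 34349) + 190) = -3 + ((sqrt(67474) + 34349) + 190) = -3 + ((34349 + sqrt(67474)) + 190) = -3 + (34539 + sqrt(67474)) = 34536 + sqrt(67474) ≈ 34796.)
w = 129551/109168 (w = (-234138 + 104587)/(-108558 + (-154 - 456)) = -129551/(-108558 - 610) = -129551/(-109168) = -129551*(-1/109168) = 129551/109168 ≈ 1.1867)
a + w = (34536 + sqrt(67474)) + 129551/109168 = 3770355599/109168 + sqrt(67474)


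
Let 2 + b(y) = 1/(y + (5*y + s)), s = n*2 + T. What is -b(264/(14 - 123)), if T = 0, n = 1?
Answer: 2841/1366 ≈ 2.0798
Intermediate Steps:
s = 2 (s = 1*2 + 0 = 2 + 0 = 2)
b(y) = -2 + 1/(2 + 6*y) (b(y) = -2 + 1/(y + (5*y + 2)) = -2 + 1/(y + (2 + 5*y)) = -2 + 1/(2 + 6*y))
-b(264/(14 - 123)) = -3*(-1 - 1056/(14 - 123))/(2*(1 + 3*(264/(14 - 123)))) = -3*(-1 - 1056/(-109))/(2*(1 + 3*(264/(-109)))) = -3*(-1 - 1056*(-1)/109)/(2*(1 + 3*(264*(-1/109)))) = -3*(-1 - 4*(-264/109))/(2*(1 + 3*(-264/109))) = -3*(-1 + 1056/109)/(2*(1 - 792/109)) = -3*947/(2*(-683/109)*109) = -3*(-109)*947/(2*683*109) = -1*(-2841/1366) = 2841/1366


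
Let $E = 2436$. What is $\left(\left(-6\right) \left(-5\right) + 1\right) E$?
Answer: $75516$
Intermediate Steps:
$\left(\left(-6\right) \left(-5\right) + 1\right) E = \left(\left(-6\right) \left(-5\right) + 1\right) 2436 = \left(30 + 1\right) 2436 = 31 \cdot 2436 = 75516$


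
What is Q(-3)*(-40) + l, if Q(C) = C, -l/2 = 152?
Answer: -184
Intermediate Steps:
l = -304 (l = -2*152 = -304)
Q(-3)*(-40) + l = -3*(-40) - 304 = 120 - 304 = -184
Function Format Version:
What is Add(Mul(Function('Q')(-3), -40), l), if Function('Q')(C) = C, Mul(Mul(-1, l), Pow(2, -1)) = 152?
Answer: -184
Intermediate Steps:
l = -304 (l = Mul(-2, 152) = -304)
Add(Mul(Function('Q')(-3), -40), l) = Add(Mul(-3, -40), -304) = Add(120, -304) = -184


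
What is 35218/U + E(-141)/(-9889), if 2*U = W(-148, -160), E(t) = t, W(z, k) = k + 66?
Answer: -348264175/464783 ≈ -749.30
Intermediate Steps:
W(z, k) = 66 + k
U = -47 (U = (66 - 160)/2 = (½)*(-94) = -47)
35218/U + E(-141)/(-9889) = 35218/(-47) - 141/(-9889) = 35218*(-1/47) - 141*(-1/9889) = -35218/47 + 141/9889 = -348264175/464783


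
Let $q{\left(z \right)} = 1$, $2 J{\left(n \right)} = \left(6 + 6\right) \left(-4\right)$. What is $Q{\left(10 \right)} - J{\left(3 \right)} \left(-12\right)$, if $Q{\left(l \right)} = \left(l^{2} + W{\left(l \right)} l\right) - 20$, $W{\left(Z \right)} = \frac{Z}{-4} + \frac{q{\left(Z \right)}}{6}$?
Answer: $- \frac{694}{3} \approx -231.33$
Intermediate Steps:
$J{\left(n \right)} = -24$ ($J{\left(n \right)} = \frac{\left(6 + 6\right) \left(-4\right)}{2} = \frac{12 \left(-4\right)}{2} = \frac{1}{2} \left(-48\right) = -24$)
$W{\left(Z \right)} = \frac{1}{6} - \frac{Z}{4}$ ($W{\left(Z \right)} = \frac{Z}{-4} + 1 \cdot \frac{1}{6} = Z \left(- \frac{1}{4}\right) + 1 \cdot \frac{1}{6} = - \frac{Z}{4} + \frac{1}{6} = \frac{1}{6} - \frac{Z}{4}$)
$Q{\left(l \right)} = -20 + l^{2} + l \left(\frac{1}{6} - \frac{l}{4}\right)$ ($Q{\left(l \right)} = \left(l^{2} + \left(\frac{1}{6} - \frac{l}{4}\right) l\right) - 20 = \left(l^{2} + l \left(\frac{1}{6} - \frac{l}{4}\right)\right) - 20 = -20 + l^{2} + l \left(\frac{1}{6} - \frac{l}{4}\right)$)
$Q{\left(10 \right)} - J{\left(3 \right)} \left(-12\right) = \left(-20 + \frac{1}{6} \cdot 10 + \frac{3 \cdot 10^{2}}{4}\right) - \left(-24\right) \left(-12\right) = \left(-20 + \frac{5}{3} + \frac{3}{4} \cdot 100\right) - 288 = \left(-20 + \frac{5}{3} + 75\right) - 288 = \frac{170}{3} - 288 = - \frac{694}{3}$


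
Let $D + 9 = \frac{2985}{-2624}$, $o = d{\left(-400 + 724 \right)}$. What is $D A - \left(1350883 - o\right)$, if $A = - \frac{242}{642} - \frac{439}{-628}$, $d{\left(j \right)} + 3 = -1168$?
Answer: $- \frac{238397852155593}{176322304} \approx -1.3521 \cdot 10^{6}$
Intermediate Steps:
$d{\left(j \right)} = -1171$ ($d{\left(j \right)} = -3 - 1168 = -1171$)
$o = -1171$
$A = \frac{64931}{201588}$ ($A = \left(-242\right) \frac{1}{642} - - \frac{439}{628} = - \frac{121}{321} + \frac{439}{628} = \frac{64931}{201588} \approx 0.3221$)
$D = - \frac{26601}{2624}$ ($D = -9 + \frac{2985}{-2624} = -9 + 2985 \left(- \frac{1}{2624}\right) = -9 - \frac{2985}{2624} = - \frac{26601}{2624} \approx -10.138$)
$D A - \left(1350883 - o\right) = \left(- \frac{26601}{2624}\right) \frac{64931}{201588} - \left(1350883 - -1171\right) = - \frac{575743177}{176322304} - \left(1350883 + 1171\right) = - \frac{575743177}{176322304} - 1352054 = - \frac{238397852155593}{176322304}$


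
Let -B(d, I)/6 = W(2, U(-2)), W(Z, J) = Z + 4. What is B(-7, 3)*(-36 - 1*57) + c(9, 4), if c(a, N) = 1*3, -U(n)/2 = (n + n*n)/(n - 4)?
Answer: 3351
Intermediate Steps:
U(n) = -2*(n + n²)/(-4 + n) (U(n) = -2*(n + n*n)/(n - 4) = -2*(n + n²)/(-4 + n))
W(Z, J) = 4 + Z
c(a, N) = 3
B(d, I) = -36 (B(d, I) = -6*(4 + 2) = -6*6 = -36)
B(-7, 3)*(-36 - 1*57) + c(9, 4) = -36*(-36 - 1*57) + 3 = -36*(-36 - 57) + 3 = -36*(-93) + 3 = 3348 + 3 = 3351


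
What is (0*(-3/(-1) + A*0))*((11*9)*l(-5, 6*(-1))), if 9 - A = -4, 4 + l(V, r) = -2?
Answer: 0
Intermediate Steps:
l(V, r) = -6 (l(V, r) = -4 - 2 = -6)
A = 13 (A = 9 - 1*(-4) = 9 + 4 = 13)
(0*(-3/(-1) + A*0))*((11*9)*l(-5, 6*(-1))) = (0*(-3/(-1) + 13*0))*((11*9)*(-6)) = (0*(-3*(-1) + 0))*(99*(-6)) = (0*(3 + 0))*(-594) = (0*3)*(-594) = 0*(-594) = 0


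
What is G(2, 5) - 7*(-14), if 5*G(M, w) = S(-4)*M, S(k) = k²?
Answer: 522/5 ≈ 104.40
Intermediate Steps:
G(M, w) = 16*M/5 (G(M, w) = ((-4)²*M)/5 = (16*M)/5 = 16*M/5)
G(2, 5) - 7*(-14) = (16/5)*2 - 7*(-14) = 32/5 + 98 = 522/5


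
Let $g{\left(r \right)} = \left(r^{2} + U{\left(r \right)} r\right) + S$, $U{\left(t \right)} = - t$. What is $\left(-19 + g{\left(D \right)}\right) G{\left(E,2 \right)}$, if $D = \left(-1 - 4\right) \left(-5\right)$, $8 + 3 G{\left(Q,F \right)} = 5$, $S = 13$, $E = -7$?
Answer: $6$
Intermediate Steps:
$G{\left(Q,F \right)} = -1$ ($G{\left(Q,F \right)} = - \frac{8}{3} + \frac{1}{3} \cdot 5 = - \frac{8}{3} + \frac{5}{3} = -1$)
$D = 25$ ($D = \left(-5\right) \left(-5\right) = 25$)
$g{\left(r \right)} = 13$ ($g{\left(r \right)} = \left(r^{2} + - r r\right) + 13 = \left(r^{2} - r^{2}\right) + 13 = 0 + 13 = 13$)
$\left(-19 + g{\left(D \right)}\right) G{\left(E,2 \right)} = \left(-19 + 13\right) \left(-1\right) = \left(-6\right) \left(-1\right) = 6$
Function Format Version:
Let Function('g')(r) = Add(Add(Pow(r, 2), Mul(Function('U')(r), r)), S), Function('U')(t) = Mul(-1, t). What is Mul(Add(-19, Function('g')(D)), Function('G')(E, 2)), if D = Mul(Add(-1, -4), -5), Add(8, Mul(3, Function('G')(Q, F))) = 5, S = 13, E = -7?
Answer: 6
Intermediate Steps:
Function('G')(Q, F) = -1 (Function('G')(Q, F) = Add(Rational(-8, 3), Mul(Rational(1, 3), 5)) = Add(Rational(-8, 3), Rational(5, 3)) = -1)
D = 25 (D = Mul(-5, -5) = 25)
Function('g')(r) = 13 (Function('g')(r) = Add(Add(Pow(r, 2), Mul(Mul(-1, r), r)), 13) = Add(Add(Pow(r, 2), Mul(-1, Pow(r, 2))), 13) = Add(0, 13) = 13)
Mul(Add(-19, Function('g')(D)), Function('G')(E, 2)) = Mul(Add(-19, 13), -1) = Mul(-6, -1) = 6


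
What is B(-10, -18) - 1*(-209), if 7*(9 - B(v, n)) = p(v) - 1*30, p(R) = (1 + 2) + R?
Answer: 1563/7 ≈ 223.29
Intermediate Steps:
p(R) = 3 + R
B(v, n) = 90/7 - v/7 (B(v, n) = 9 - ((3 + v) - 1*30)/7 = 9 - ((3 + v) - 30)/7 = 9 - (-27 + v)/7 = 9 + (27/7 - v/7) = 90/7 - v/7)
B(-10, -18) - 1*(-209) = (90/7 - ⅐*(-10)) - 1*(-209) = (90/7 + 10/7) + 209 = 100/7 + 209 = 1563/7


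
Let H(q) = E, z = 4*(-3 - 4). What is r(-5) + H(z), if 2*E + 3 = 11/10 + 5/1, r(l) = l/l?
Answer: 51/20 ≈ 2.5500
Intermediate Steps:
z = -28 (z = 4*(-7) = -28)
r(l) = 1
E = 31/20 (E = -3/2 + (11/10 + 5/1)/2 = -3/2 + (11*(1/10) + 5*1)/2 = -3/2 + (11/10 + 5)/2 = -3/2 + (1/2)*(61/10) = -3/2 + 61/20 = 31/20 ≈ 1.5500)
H(q) = 31/20
r(-5) + H(z) = 1 + 31/20 = 51/20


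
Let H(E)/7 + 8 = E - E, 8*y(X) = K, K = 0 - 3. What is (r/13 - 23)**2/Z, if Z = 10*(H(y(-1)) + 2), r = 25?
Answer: -18769/22815 ≈ -0.82266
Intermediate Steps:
K = -3
y(X) = -3/8 (y(X) = (1/8)*(-3) = -3/8)
H(E) = -56 (H(E) = -56 + 7*(E - E) = -56 + 7*0 = -56 + 0 = -56)
Z = -540 (Z = 10*(-56 + 2) = 10*(-54) = -540)
(r/13 - 23)**2/Z = (25/13 - 23)**2/(-540) = (25*(1/13) - 23)**2*(-1/540) = (25/13 - 23)**2*(-1/540) = (-274/13)**2*(-1/540) = (75076/169)*(-1/540) = -18769/22815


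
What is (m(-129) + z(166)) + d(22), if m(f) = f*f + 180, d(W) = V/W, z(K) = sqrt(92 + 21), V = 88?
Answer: 16825 + sqrt(113) ≈ 16836.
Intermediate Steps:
z(K) = sqrt(113)
d(W) = 88/W
m(f) = 180 + f**2 (m(f) = f**2 + 180 = 180 + f**2)
(m(-129) + z(166)) + d(22) = ((180 + (-129)**2) + sqrt(113)) + 88/22 = ((180 + 16641) + sqrt(113)) + 88*(1/22) = (16821 + sqrt(113)) + 4 = 16825 + sqrt(113)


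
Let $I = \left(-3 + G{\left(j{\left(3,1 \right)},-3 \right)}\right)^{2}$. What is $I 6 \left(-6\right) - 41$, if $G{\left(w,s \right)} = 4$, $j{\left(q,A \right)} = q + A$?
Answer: $-77$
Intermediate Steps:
$j{\left(q,A \right)} = A + q$
$I = 1$ ($I = \left(-3 + 4\right)^{2} = 1^{2} = 1$)
$I 6 \left(-6\right) - 41 = 1 \cdot 6 \left(-6\right) - 41 = 1 \left(-36\right) - 41 = -36 - 41 = -77$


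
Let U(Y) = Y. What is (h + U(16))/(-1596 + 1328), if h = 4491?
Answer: -4507/268 ≈ -16.817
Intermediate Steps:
(h + U(16))/(-1596 + 1328) = (4491 + 16)/(-1596 + 1328) = 4507/(-268) = 4507*(-1/268) = -4507/268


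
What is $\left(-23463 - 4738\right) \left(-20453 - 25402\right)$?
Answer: $1293156855$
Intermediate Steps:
$\left(-23463 - 4738\right) \left(-20453 - 25402\right) = \left(-28201\right) \left(-45855\right) = 1293156855$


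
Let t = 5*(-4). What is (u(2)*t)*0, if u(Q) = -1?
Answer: 0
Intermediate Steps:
t = -20
(u(2)*t)*0 = -1*(-20)*0 = 20*0 = 0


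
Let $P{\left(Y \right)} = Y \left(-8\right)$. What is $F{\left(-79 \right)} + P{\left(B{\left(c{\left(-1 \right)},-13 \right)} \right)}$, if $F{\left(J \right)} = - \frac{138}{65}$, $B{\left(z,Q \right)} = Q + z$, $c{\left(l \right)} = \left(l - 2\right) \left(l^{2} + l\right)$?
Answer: $\frac{6622}{65} \approx 101.88$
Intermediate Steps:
$c{\left(l \right)} = \left(-2 + l\right) \left(l + l^{2}\right)$
$P{\left(Y \right)} = - 8 Y$
$F{\left(J \right)} = - \frac{138}{65}$ ($F{\left(J \right)} = \left(-138\right) \frac{1}{65} = - \frac{138}{65}$)
$F{\left(-79 \right)} + P{\left(B{\left(c{\left(-1 \right)},-13 \right)} \right)} = - \frac{138}{65} - 8 \left(-13 - \left(-2 + \left(-1\right)^{2} - -1\right)\right) = - \frac{138}{65} - 8 \left(-13 - \left(-2 + 1 + 1\right)\right) = - \frac{138}{65} - 8 \left(-13 - 0\right) = - \frac{138}{65} - 8 \left(-13 + 0\right) = - \frac{138}{65} - -104 = - \frac{138}{65} + 104 = \frac{6622}{65}$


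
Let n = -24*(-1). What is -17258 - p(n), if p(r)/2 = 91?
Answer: -17440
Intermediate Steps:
n = 24
p(r) = 182 (p(r) = 2*91 = 182)
-17258 - p(n) = -17258 - 1*182 = -17258 - 182 = -17440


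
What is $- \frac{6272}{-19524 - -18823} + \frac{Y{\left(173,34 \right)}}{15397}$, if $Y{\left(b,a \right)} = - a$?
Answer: $\frac{96546150}{10793297} \approx 8.945$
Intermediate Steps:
$- \frac{6272}{-19524 - -18823} + \frac{Y{\left(173,34 \right)}}{15397} = - \frac{6272}{-19524 - -18823} + \frac{\left(-1\right) 34}{15397} = - \frac{6272}{-19524 + 18823} - \frac{34}{15397} = - \frac{6272}{-701} - \frac{34}{15397} = \left(-6272\right) \left(- \frac{1}{701}\right) - \frac{34}{15397} = \frac{6272}{701} - \frac{34}{15397} = \frac{96546150}{10793297}$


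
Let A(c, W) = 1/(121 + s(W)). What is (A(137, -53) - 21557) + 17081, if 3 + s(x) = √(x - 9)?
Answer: (-4476*√62 + 528167*I)/(√62 - 118*I) ≈ -4476.0 - 0.00056338*I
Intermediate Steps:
s(x) = -3 + √(-9 + x) (s(x) = -3 + √(x - 9) = -3 + √(-9 + x))
A(c, W) = 1/(118 + √(-9 + W)) (A(c, W) = 1/(121 + (-3 + √(-9 + W))) = 1/(118 + √(-9 + W)))
(A(137, -53) - 21557) + 17081 = (1/(118 + √(-9 - 53)) - 21557) + 17081 = (1/(118 + √(-62)) - 21557) + 17081 = (1/(118 + I*√62) - 21557) + 17081 = (-21557 + 1/(118 + I*√62)) + 17081 = -4476 + 1/(118 + I*√62)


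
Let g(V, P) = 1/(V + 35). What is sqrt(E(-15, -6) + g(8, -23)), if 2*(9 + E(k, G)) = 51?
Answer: 7*sqrt(2494)/86 ≈ 4.0649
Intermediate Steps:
E(k, G) = 33/2 (E(k, G) = -9 + (1/2)*51 = -9 + 51/2 = 33/2)
g(V, P) = 1/(35 + V)
sqrt(E(-15, -6) + g(8, -23)) = sqrt(33/2 + 1/(35 + 8)) = sqrt(33/2 + 1/43) = sqrt(1421/86) = 7*sqrt(2494)/86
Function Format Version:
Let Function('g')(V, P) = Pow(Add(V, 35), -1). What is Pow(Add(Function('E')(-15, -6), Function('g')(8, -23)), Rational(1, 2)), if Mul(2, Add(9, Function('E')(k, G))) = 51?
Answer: Mul(Rational(7, 86), Pow(2494, Rational(1, 2))) ≈ 4.0649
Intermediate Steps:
Function('E')(k, G) = Rational(33, 2) (Function('E')(k, G) = Add(-9, Mul(Rational(1, 2), 51)) = Add(-9, Rational(51, 2)) = Rational(33, 2))
Function('g')(V, P) = Pow(Add(35, V), -1)
Pow(Add(Function('E')(-15, -6), Function('g')(8, -23)), Rational(1, 2)) = Pow(Add(Rational(33, 2), Pow(Add(35, 8), -1)), Rational(1, 2)) = Pow(Add(Rational(33, 2), Pow(43, -1)), Rational(1, 2)) = Pow(Add(Rational(33, 2), Rational(1, 43)), Rational(1, 2)) = Pow(Rational(1421, 86), Rational(1, 2)) = Mul(Rational(7, 86), Pow(2494, Rational(1, 2)))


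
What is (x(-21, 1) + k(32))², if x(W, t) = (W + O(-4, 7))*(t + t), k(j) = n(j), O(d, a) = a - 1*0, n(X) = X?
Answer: 16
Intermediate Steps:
O(d, a) = a (O(d, a) = a + 0 = a)
k(j) = j
x(W, t) = 2*t*(7 + W) (x(W, t) = (W + 7)*(t + t) = (7 + W)*(2*t) = 2*t*(7 + W))
(x(-21, 1) + k(32))² = (2*1*(7 - 21) + 32)² = (2*1*(-14) + 32)² = (-28 + 32)² = 4² = 16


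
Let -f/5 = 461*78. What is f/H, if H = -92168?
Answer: 89895/46084 ≈ 1.9507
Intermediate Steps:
f = -179790 (f = -2305*78 = -5*35958 = -179790)
f/H = -179790/(-92168) = -179790*(-1/92168) = 89895/46084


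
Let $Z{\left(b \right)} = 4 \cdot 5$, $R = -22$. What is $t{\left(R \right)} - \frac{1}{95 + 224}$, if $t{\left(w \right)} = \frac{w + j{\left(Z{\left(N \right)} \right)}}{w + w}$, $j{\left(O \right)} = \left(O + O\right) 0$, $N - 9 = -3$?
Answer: $\frac{317}{638} \approx 0.49687$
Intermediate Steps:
$N = 6$ ($N = 9 - 3 = 6$)
$Z{\left(b \right)} = 20$
$j{\left(O \right)} = 0$ ($j{\left(O \right)} = 2 O 0 = 0$)
$t{\left(w \right)} = \frac{1}{2}$ ($t{\left(w \right)} = \frac{w + 0}{w + w} = \frac{w}{2 w} = w \frac{1}{2 w} = \frac{1}{2}$)
$t{\left(R \right)} - \frac{1}{95 + 224} = \frac{1}{2} - \frac{1}{95 + 224} = \frac{1}{2} - \frac{1}{319} = \frac{317}{638}$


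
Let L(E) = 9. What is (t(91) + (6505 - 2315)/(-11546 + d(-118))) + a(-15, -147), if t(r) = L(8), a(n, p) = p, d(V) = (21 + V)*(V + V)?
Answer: -780779/5673 ≈ -137.63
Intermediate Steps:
d(V) = 2*V*(21 + V) (d(V) = (21 + V)*(2*V) = 2*V*(21 + V))
t(r) = 9
(t(91) + (6505 - 2315)/(-11546 + d(-118))) + a(-15, -147) = (9 + (6505 - 2315)/(-11546 + 2*(-118)*(21 - 118))) - 147 = (9 + 4190/(-11546 + 2*(-118)*(-97))) - 147 = (9 + 4190/(-11546 + 22892)) - 147 = (9 + 4190/11346) - 147 = (9 + 4190*(1/11346)) - 147 = (9 + 2095/5673) - 147 = 53152/5673 - 147 = -780779/5673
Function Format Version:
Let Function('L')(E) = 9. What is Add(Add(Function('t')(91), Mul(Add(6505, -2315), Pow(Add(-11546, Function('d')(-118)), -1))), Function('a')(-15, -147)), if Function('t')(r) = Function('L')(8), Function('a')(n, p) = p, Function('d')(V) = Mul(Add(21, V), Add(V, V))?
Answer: Rational(-780779, 5673) ≈ -137.63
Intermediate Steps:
Function('d')(V) = Mul(2, V, Add(21, V)) (Function('d')(V) = Mul(Add(21, V), Mul(2, V)) = Mul(2, V, Add(21, V)))
Function('t')(r) = 9
Add(Add(Function('t')(91), Mul(Add(6505, -2315), Pow(Add(-11546, Function('d')(-118)), -1))), Function('a')(-15, -147)) = Add(Add(9, Mul(Add(6505, -2315), Pow(Add(-11546, Mul(2, -118, Add(21, -118))), -1))), -147) = Add(Add(9, Mul(4190, Pow(Add(-11546, Mul(2, -118, -97)), -1))), -147) = Add(Add(9, Mul(4190, Pow(Add(-11546, 22892), -1))), -147) = Add(Add(9, Mul(4190, Pow(11346, -1))), -147) = Add(Add(9, Mul(4190, Rational(1, 11346))), -147) = Add(Add(9, Rational(2095, 5673)), -147) = Add(Rational(53152, 5673), -147) = Rational(-780779, 5673)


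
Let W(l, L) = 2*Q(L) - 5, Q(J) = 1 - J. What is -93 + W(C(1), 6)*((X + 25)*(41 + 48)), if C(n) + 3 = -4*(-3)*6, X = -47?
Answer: 29277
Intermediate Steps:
C(n) = 69 (C(n) = -3 - 4*(-3)*6 = -3 + 12*6 = -3 + 72 = 69)
W(l, L) = -3 - 2*L (W(l, L) = 2*(1 - L) - 5 = (2 - 2*L) - 5 = -3 - 2*L)
-93 + W(C(1), 6)*((X + 25)*(41 + 48)) = -93 + (-3 - 2*6)*((-47 + 25)*(41 + 48)) = -93 + (-3 - 12)*(-22*89) = -93 - 15*(-1958) = -93 + 29370 = 29277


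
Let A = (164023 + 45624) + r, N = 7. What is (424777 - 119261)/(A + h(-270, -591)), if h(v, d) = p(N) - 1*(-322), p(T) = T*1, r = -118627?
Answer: 305516/91349 ≈ 3.3445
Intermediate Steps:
p(T) = T
A = 91020 (A = (164023 + 45624) - 118627 = 209647 - 118627 = 91020)
h(v, d) = 329 (h(v, d) = 7 - 1*(-322) = 7 + 322 = 329)
(424777 - 119261)/(A + h(-270, -591)) = (424777 - 119261)/(91020 + 329) = 305516/91349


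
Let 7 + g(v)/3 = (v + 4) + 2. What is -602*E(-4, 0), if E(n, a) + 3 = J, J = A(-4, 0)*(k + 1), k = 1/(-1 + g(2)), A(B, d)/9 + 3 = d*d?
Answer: 26187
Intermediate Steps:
A(B, d) = -27 + 9*d**2 (A(B, d) = -27 + 9*(d*d) = -27 + 9*d**2)
g(v) = -3 + 3*v (g(v) = -21 + 3*((v + 4) + 2) = -21 + 3*((4 + v) + 2) = -21 + 3*(6 + v) = -21 + (18 + 3*v) = -3 + 3*v)
k = 1/2 (k = 1/(-1 + (-3 + 3*2)) = 1/(-1 + (-3 + 6)) = 1/(-1 + 3) = 1/2 ≈ 0.50000)
J = -81/2 (J = (-27 + 9*0**2)*(1/2 + 1) = (-27 + 9*0)*(3/2) = (-27 + 0)*(3/2) = -27*3/2 = -81/2 ≈ -40.500)
E(n, a) = -87/2 (E(n, a) = -3 - 81/2 = -87/2)
-602*E(-4, 0) = -602*(-87/2) = 26187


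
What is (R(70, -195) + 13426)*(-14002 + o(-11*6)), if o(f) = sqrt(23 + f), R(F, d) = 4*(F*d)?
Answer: 576518348 - 41174*I*sqrt(43) ≈ 5.7652e+8 - 2.7e+5*I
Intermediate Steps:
R(F, d) = 4*F*d
(R(70, -195) + 13426)*(-14002 + o(-11*6)) = (4*70*(-195) + 13426)*(-14002 + sqrt(23 - 11*6)) = (-54600 + 13426)*(-14002 + sqrt(23 - 66)) = -41174*(-14002 + sqrt(-43)) = -41174*(-14002 + I*sqrt(43)) = 576518348 - 41174*I*sqrt(43)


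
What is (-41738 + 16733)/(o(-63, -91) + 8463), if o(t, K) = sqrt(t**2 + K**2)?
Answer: -30231045/10230017 + 125025*sqrt(10)/10230017 ≈ -2.9165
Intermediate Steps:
o(t, K) = sqrt(K**2 + t**2)
(-41738 + 16733)/(o(-63, -91) + 8463) = (-41738 + 16733)/(sqrt((-91)**2 + (-63)**2) + 8463) = -25005/(sqrt(8281 + 3969) + 8463) = -25005/(sqrt(12250) + 8463) = -25005/(35*sqrt(10) + 8463) = -25005/(8463 + 35*sqrt(10))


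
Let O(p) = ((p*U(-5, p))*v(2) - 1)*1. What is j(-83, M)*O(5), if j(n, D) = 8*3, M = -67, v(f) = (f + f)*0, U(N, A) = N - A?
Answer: -24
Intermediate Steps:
v(f) = 0 (v(f) = (2*f)*0 = 0)
O(p) = -1 (O(p) = ((p*(-5 - p))*0 - 1)*1 = (0 - 1)*1 = -1*1 = -1)
j(n, D) = 24
j(-83, M)*O(5) = 24*(-1) = -24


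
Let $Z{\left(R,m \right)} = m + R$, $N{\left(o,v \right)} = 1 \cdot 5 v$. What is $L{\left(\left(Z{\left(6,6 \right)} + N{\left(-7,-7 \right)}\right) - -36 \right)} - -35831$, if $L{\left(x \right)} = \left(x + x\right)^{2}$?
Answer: $36507$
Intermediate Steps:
$N{\left(o,v \right)} = 5 v$
$Z{\left(R,m \right)} = R + m$
$L{\left(x \right)} = 4 x^{2}$ ($L{\left(x \right)} = \left(2 x\right)^{2} = 4 x^{2}$)
$L{\left(\left(Z{\left(6,6 \right)} + N{\left(-7,-7 \right)}\right) - -36 \right)} - -35831 = 4 \left(\left(\left(6 + 6\right) + 5 \left(-7\right)\right) - -36\right)^{2} - -35831 = 4 \left(\left(12 - 35\right) + 36\right)^{2} + 35831 = 4 \left(-23 + 36\right)^{2} + 35831 = 4 \cdot 13^{2} + 35831 = 4 \cdot 169 + 35831 = 676 + 35831 = 36507$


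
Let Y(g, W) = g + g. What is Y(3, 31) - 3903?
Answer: -3897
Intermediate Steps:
Y(g, W) = 2*g
Y(3, 31) - 3903 = 2*3 - 3903 = 6 - 3903 = -3897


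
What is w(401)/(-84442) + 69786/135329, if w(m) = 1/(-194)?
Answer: 1143216801257/2216925575092 ≈ 0.51568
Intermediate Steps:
w(m) = -1/194
w(401)/(-84442) + 69786/135329 = -1/194/(-84442) + 69786/135329 = -1/194*(-1/84442) + 69786*(1/135329) = 1/16381748 + 69786/135329 = 1143216801257/2216925575092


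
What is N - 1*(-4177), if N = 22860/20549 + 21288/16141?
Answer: 1386239675765/331681409 ≈ 4179.4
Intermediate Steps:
N = 806430372/331681409 (N = 22860*(1/20549) + 21288*(1/16141) = 22860/20549 + 21288/16141 = 806430372/331681409 ≈ 2.4313)
N - 1*(-4177) = 806430372/331681409 - 1*(-4177) = 806430372/331681409 + 4177 = 1386239675765/331681409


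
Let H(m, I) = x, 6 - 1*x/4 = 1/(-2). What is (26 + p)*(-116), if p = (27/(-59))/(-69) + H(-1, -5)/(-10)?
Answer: -18422424/6785 ≈ -2715.2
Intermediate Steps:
x = 26 (x = 24 - 4/(-2) = 24 - 4*(-1/2) = 24 + 2 = 26)
H(m, I) = 26
p = -17596/6785 (p = (27/(-59))/(-69) + 26/(-10) = (27*(-1/59))*(-1/69) + 26*(-1/10) = -27/59*(-1/69) - 13/5 = 9/1357 - 13/5 = -17596/6785 ≈ -2.5934)
(26 + p)*(-116) = (26 - 17596/6785)*(-116) = (158814/6785)*(-116) = -18422424/6785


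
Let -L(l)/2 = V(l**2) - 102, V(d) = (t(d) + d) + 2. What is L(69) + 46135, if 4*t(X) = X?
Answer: 68865/2 ≈ 34433.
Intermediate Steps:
t(X) = X/4
V(d) = 2 + 5*d/4 (V(d) = (d/4 + d) + 2 = 5*d/4 + 2 = 2 + 5*d/4)
L(l) = 200 - 5*l**2/2 (L(l) = -2*((2 + 5*l**2/4) - 102) = -2*(-100 + 5*l**2/4) = 200 - 5*l**2/2)
L(69) + 46135 = (200 - 5/2*69**2) + 46135 = (200 - 5/2*4761) + 46135 = (200 - 23805/2) + 46135 = -23405/2 + 46135 = 68865/2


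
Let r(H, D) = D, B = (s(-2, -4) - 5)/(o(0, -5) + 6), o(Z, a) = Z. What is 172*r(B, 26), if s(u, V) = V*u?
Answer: 4472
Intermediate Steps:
B = ½ (B = (-4*(-2) - 5)/(0 + 6) = (8 - 5)/6 = 3*(⅙) = ½ ≈ 0.50000)
172*r(B, 26) = 172*26 = 4472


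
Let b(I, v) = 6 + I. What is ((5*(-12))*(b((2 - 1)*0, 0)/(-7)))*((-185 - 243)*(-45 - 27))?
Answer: 11093760/7 ≈ 1.5848e+6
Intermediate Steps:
((5*(-12))*(b((2 - 1)*0, 0)/(-7)))*((-185 - 243)*(-45 - 27)) = ((5*(-12))*((6 + (2 - 1)*0)/(-7)))*((-185 - 243)*(-45 - 27)) = (-60*(6 + 1*0)*(-1)/7)*(-428*(-72)) = -60*(6 + 0)*(-1)/7*30816 = -360*(-1)/7*30816 = -60*(-6/7)*30816 = (360/7)*30816 = 11093760/7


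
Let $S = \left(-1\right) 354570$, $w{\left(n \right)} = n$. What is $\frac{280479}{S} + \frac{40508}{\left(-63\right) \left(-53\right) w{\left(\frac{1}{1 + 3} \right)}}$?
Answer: $\frac{355441301}{7445970} \approx 47.736$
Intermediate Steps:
$S = -354570$
$\frac{280479}{S} + \frac{40508}{\left(-63\right) \left(-53\right) w{\left(\frac{1}{1 + 3} \right)}} = \frac{280479}{-354570} + \frac{40508}{\left(-63\right) \left(-53\right) \frac{1}{1 + 3}} = 280479 \left(- \frac{1}{354570}\right) + \frac{40508}{3339 \cdot \frac{1}{4}} = - \frac{93493}{118190} + \frac{40508}{3339 \cdot \frac{1}{4}} = - \frac{93493}{118190} + \frac{40508}{\frac{3339}{4}} = - \frac{93493}{118190} + 40508 \cdot \frac{4}{3339} = - \frac{93493}{118190} + \frac{162032}{3339} = \frac{355441301}{7445970}$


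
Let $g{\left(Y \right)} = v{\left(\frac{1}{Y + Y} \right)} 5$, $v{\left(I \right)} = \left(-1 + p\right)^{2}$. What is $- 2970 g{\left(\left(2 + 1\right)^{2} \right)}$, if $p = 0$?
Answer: $-14850$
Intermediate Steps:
$v{\left(I \right)} = 1$ ($v{\left(I \right)} = \left(-1 + 0\right)^{2} = \left(-1\right)^{2} = 1$)
$g{\left(Y \right)} = 5$ ($g{\left(Y \right)} = 1 \cdot 5 = 5$)
$- 2970 g{\left(\left(2 + 1\right)^{2} \right)} = \left(-2970\right) 5 = -14850$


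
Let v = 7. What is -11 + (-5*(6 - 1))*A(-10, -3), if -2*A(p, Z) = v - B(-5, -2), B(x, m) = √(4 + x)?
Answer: 153/2 - 25*I/2 ≈ 76.5 - 12.5*I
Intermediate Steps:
A(p, Z) = -7/2 + I/2 (A(p, Z) = -(7 - √(4 - 5))/2 = -(7 - √(-1))/2 = -(7 - I)/2 = -7/2 + I/2)
-11 + (-5*(6 - 1))*A(-10, -3) = -11 + (-5*(6 - 1))*(-7/2 + I/2) = -11 + (-5*5)*(-7/2 + I/2) = -11 - 25*(-7/2 + I/2) = -11 + (175/2 - 25*I/2) = 153/2 - 25*I/2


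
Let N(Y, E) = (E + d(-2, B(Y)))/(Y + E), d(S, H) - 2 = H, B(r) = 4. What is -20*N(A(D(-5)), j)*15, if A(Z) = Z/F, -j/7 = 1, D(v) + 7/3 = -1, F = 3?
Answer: -2700/73 ≈ -36.986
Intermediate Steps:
D(v) = -10/3 (D(v) = -7/3 - 1 = -10/3)
j = -7 (j = -7*1 = -7)
d(S, H) = 2 + H
A(Z) = Z/3
N(Y, E) = (6 + E)/(E + Y) (N(Y, E) = (E + (2 + 4))/(Y + E) = (E + 6)/(E + Y) = (6 + E)/(E + Y))
-20*N(A(D(-5)), j)*15 = -20*(6 - 7)/(-7 + (⅓)*(-10/3))*15 = -20*(-1)/(-7 - 10/9)*15 = -20*(-1)/(-73/9)*15 = -(-180)*(-1)/73*15 = -20*9/73*15 = -180/73*15 = -2700/73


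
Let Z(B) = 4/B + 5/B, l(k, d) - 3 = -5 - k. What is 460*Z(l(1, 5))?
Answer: -1380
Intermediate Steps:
l(k, d) = -2 - k (l(k, d) = 3 + (-5 - k) = -2 - k)
Z(B) = 9/B
460*Z(l(1, 5)) = 460*(9/(-2 - 1*1)) = 460*(9/(-2 - 1)) = 460*(9/(-3)) = 460*(9*(-⅓)) = 460*(-3) = -1380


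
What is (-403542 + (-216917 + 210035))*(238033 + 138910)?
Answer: -154706453832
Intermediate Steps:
(-403542 + (-216917 + 210035))*(238033 + 138910) = (-403542 - 6882)*376943 = -410424*376943 = -154706453832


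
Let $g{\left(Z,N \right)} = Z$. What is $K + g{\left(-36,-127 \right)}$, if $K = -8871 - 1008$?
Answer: $-9915$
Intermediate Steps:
$K = -9879$ ($K = -8871 - 1008 = -9879$)
$K + g{\left(-36,-127 \right)} = -9879 - 36 = -9915$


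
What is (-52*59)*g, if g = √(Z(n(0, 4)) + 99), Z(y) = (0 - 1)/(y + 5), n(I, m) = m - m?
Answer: -3068*√2470/5 ≈ -30495.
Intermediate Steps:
n(I, m) = 0
Z(y) = -1/(5 + y)
g = √2470/5 (g = √(-1/(5 + 0) + 99) = √(-1/5 + 99) = √(-1*⅕ + 99) = √(-⅕ + 99) = √(494/5) = √2470/5 ≈ 9.9398)
(-52*59)*g = (-52*59)*(√2470/5) = -3068*√2470/5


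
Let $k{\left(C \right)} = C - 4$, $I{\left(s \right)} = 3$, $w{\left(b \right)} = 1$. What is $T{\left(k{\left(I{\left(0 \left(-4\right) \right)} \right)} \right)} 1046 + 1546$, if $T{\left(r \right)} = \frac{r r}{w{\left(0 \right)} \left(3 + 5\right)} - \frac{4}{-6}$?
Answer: $\frac{28489}{12} \approx 2374.1$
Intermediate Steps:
$k{\left(C \right)} = -4 + C$
$T{\left(r \right)} = \frac{2}{3} + \frac{r^{2}}{8}$ ($T{\left(r \right)} = \frac{r r}{1 \left(3 + 5\right)} - \frac{4}{-6} = \frac{r^{2}}{1 \cdot 8} - - \frac{2}{3} = \frac{r^{2}}{8} + \frac{2}{3} = \frac{2}{3} + \frac{r^{2}}{8}$)
$T{\left(k{\left(I{\left(0 \left(-4\right) \right)} \right)} \right)} 1046 + 1546 = \left(\frac{2}{3} + \frac{\left(-4 + 3\right)^{2}}{8}\right) 1046 + 1546 = \left(\frac{2}{3} + \frac{\left(-1\right)^{2}}{8}\right) 1046 + 1546 = \left(\frac{2}{3} + \frac{1}{8} \cdot 1\right) 1046 + 1546 = \left(\frac{2}{3} + \frac{1}{8}\right) 1046 + 1546 = \frac{19}{24} \cdot 1046 + 1546 = \frac{9937}{12} + 1546 = \frac{28489}{12}$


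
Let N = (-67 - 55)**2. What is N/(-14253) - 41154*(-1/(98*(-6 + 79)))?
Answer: 240043913/50982981 ≈ 4.7083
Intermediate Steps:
N = 14884 (N = (-122)**2 = 14884)
N/(-14253) - 41154*(-1/(98*(-6 + 79))) = 14884/(-14253) - 41154*(-1/(98*(-6 + 79))) = 14884*(-1/14253) - 41154/((-98*73)) = -14884/14253 - 41154/(-7154) = -14884/14253 - 41154*(-1/7154) = -14884/14253 + 20577/3577 = 240043913/50982981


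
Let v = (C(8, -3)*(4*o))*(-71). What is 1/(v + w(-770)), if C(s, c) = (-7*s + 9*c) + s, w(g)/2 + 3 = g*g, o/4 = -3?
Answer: 1/930194 ≈ 1.0750e-6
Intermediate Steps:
o = -12 (o = 4*(-3) = -12)
w(g) = -6 + 2*g**2 (w(g) = -6 + 2*(g*g) = -6 + 2*g**2)
C(s, c) = -6*s + 9*c
v = -255600 (v = ((-6*8 + 9*(-3))*(4*(-12)))*(-71) = ((-48 - 27)*(-48))*(-71) = -75*(-48)*(-71) = 3600*(-71) = -255600)
1/(v + w(-770)) = 1/(-255600 + (-6 + 2*(-770)**2)) = 1/(-255600 + (-6 + 2*592900)) = 1/(-255600 + (-6 + 1185800)) = 1/(-255600 + 1185794) = 1/930194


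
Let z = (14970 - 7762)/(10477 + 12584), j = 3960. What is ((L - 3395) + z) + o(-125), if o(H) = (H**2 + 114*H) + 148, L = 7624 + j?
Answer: 223975640/23061 ≈ 9712.3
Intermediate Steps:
z = 7208/23061 ≈ 0.31256
L = 11584 (L = 7624 + 3960 = 11584)
o(H) = 148 + H**2 + 114*H
((L - 3395) + z) + o(-125) = ((11584 - 3395) + 7208/23061) + (148 + (-125)**2 + 114*(-125)) = (8189 + 7208/23061) + (148 + 15625 - 14250) = 188853737/23061 + 1523 = 223975640/23061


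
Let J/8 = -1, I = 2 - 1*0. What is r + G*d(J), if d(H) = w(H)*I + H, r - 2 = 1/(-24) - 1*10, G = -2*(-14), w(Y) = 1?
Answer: -4225/24 ≈ -176.04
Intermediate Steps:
I = 2 (I = 2 + 0 = 2)
G = 28
J = -8 (J = 8*(-1) = -8)
r = -193/24 (r = 2 + (1/(-24) - 1*10) = 2 + (-1/24 - 10) = 2 - 241/24 = -193/24 ≈ -8.0417)
d(H) = 2 + H (d(H) = 1*2 + H = 2 + H)
r + G*d(J) = -193/24 + 28*(2 - 8) = -193/24 + 28*(-6) = -193/24 - 168 = -4225/24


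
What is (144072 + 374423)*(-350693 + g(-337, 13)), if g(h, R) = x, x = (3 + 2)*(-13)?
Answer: -181866269210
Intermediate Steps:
x = -65 (x = 5*(-13) = -65)
g(h, R) = -65
(144072 + 374423)*(-350693 + g(-337, 13)) = (144072 + 374423)*(-350693 - 65) = 518495*(-350758) = -181866269210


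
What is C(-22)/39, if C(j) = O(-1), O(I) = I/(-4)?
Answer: 1/156 ≈ 0.0064103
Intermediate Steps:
O(I) = -I/4 (O(I) = I*(-¼) = -I/4)
C(j) = ¼ (C(j) = -¼*(-1) = ¼)
C(-22)/39 = (¼)/39 = (¼)*(1/39) = 1/156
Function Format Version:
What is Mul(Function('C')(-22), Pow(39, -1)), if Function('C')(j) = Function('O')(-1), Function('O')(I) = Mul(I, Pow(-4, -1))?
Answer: Rational(1, 156) ≈ 0.0064103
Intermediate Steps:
Function('O')(I) = Mul(Rational(-1, 4), I) (Function('O')(I) = Mul(I, Rational(-1, 4)) = Mul(Rational(-1, 4), I))
Function('C')(j) = Rational(1, 4) (Function('C')(j) = Mul(Rational(-1, 4), -1) = Rational(1, 4))
Mul(Function('C')(-22), Pow(39, -1)) = Mul(Rational(1, 4), Pow(39, -1)) = Mul(Rational(1, 4), Rational(1, 39)) = Rational(1, 156)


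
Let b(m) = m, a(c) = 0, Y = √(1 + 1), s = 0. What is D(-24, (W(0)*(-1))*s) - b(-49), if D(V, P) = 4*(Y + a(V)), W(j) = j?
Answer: 49 + 4*√2 ≈ 54.657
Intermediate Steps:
Y = √2 ≈ 1.4142
D(V, P) = 4*√2 (D(V, P) = 4*(√2 + 0) = 4*√2)
D(-24, (W(0)*(-1))*s) - b(-49) = 4*√2 - 1*(-49) = 4*√2 + 49 = 49 + 4*√2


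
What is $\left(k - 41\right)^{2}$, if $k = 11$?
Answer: $900$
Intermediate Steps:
$\left(k - 41\right)^{2} = \left(11 - 41\right)^{2} = \left(-30\right)^{2} = 900$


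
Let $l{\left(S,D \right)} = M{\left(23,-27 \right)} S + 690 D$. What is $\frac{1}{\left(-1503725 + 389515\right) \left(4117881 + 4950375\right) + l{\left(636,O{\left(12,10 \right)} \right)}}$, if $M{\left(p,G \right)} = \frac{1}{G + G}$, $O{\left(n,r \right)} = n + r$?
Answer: $- \frac{9}{90935473523326} \approx -9.8971 \cdot 10^{-14}$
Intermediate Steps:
$M{\left(p,G \right)} = \frac{1}{2 G}$
$l{\left(S,D \right)} = 690 D - \frac{S}{54}$ ($l{\left(S,D \right)} = \frac{1}{2 \left(-27\right)} S + 690 D = \frac{1}{2} \left(- \frac{1}{27}\right) S + 690 D = - \frac{S}{54} + 690 D = 690 D - \frac{S}{54}$)
$\frac{1}{\left(-1503725 + 389515\right) \left(4117881 + 4950375\right) + l{\left(636,O{\left(12,10 \right)} \right)}} = \frac{1}{\left(-1503725 + 389515\right) \left(4117881 + 4950375\right) + \left(690 \left(12 + 10\right) - \frac{106}{9}\right)} = \frac{1}{\left(-1114210\right) 9068256 + \left(690 \cdot 22 - \frac{106}{9}\right)} = \frac{1}{-10103941517760 + \left(15180 - \frac{106}{9}\right)} = \frac{1}{-10103941517760 + \frac{136514}{9}} = \frac{1}{- \frac{90935473523326}{9}} = - \frac{9}{90935473523326}$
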